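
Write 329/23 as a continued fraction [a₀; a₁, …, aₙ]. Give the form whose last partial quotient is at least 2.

329 = 14*23 + 7
23 = 3*7 + 2
7 = 3*2 + 1
2 = 2*1 + 0  (stop)
So 329/23 = [14; 3, 3, 2].

[14; 3, 3, 2]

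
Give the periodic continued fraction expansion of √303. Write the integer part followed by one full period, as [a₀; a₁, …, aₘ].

[17; 2, 2, 5, 2, 2, 34]

a₀ = ⌊√303⌋ = 17.
With m₀=0, d₀=1 and mₖ₊₁ = dₖaₖ − mₖ, dₖ₊₁ = (n − mₖ₊₁²)/dₖ, aₖ₊₁ = ⌊(a₀+mₖ₊₁)/dₖ₊₁⌋:
  k=1: m=17, d=14, a=2
  k=2: m=11, d=13, a=2
  k=3: m=15, d=6, a=5
  k=4: m=15, d=13, a=2
  k=5: m=11, d=14, a=2
  k=6: m=17, d=1, a=34
d=1 and a=2a₀=34 at k=6, so the next step gives (m, d) = (17, 14) again — its k=1 value — and the period has length 6.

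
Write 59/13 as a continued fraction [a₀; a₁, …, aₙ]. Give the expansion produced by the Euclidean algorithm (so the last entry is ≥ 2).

[4; 1, 1, 6]

59 = 4·13 + 7
13 = 1·7 + 6
7 = 1·6 + 1
6 = 6·1 + 0  (stop)
So 59/13 = [4; 1, 1, 6].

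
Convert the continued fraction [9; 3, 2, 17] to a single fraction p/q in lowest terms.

1133/122

Fold from the inside: start with 17/1.
  2 + 1/17 = 35/17
  3 + 17/35 = 122/35
  9 + 35/122 = 1133/122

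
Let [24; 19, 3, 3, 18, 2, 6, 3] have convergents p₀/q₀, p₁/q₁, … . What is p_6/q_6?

1132215/47074

Using pₖ = aₖpₖ₋₁ + pₖ₋₂, qₖ = aₖqₖ₋₁ + qₖ₋₂ (with p₋₁=1, p₋₂=0, q₋₁=0, q₋₂=1):
  k=0: a=24, p=24, q=1
  k=1: a=19, p=457, q=19
  k=2: a=3, p=1395, q=58
  k=3: a=3, p=4642, q=193
  k=4: a=18, p=84951, q=3532
  k=5: a=2, p=174544, q=7257
  k=6: a=6, p=1132215, q=47074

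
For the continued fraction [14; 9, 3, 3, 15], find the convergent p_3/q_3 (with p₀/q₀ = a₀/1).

Using pₖ = aₖpₖ₋₁ + pₖ₋₂, qₖ = aₖqₖ₋₁ + qₖ₋₂ (with p₋₁=1, p₋₂=0, q₋₁=0, q₋₂=1):
  k=0: a=14, p=14, q=1
  k=1: a=9, p=127, q=9
  k=2: a=3, p=395, q=28
  k=3: a=3, p=1312, q=93

1312/93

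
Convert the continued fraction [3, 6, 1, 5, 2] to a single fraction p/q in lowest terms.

Fold from the inside: start with 2/1.
  5 + 1/2 = 11/2
  1 + 2/11 = 13/11
  6 + 11/13 = 89/13
  3 + 13/89 = 280/89

280/89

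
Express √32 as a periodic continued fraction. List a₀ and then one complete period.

[5; 1, 1, 1, 10]

a₀ = ⌊√32⌋ = 5.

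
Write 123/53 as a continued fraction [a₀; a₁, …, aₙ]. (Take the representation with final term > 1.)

123 = 2×53 + 17
53 = 3×17 + 2
17 = 8×2 + 1
2 = 2×1 + 0  (stop)
So 123/53 = [2; 3, 8, 2].

[2; 3, 8, 2]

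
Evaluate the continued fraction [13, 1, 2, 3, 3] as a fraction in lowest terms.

Fold from the inside: start with 3/1.
  3 + 1/3 = 10/3
  2 + 3/10 = 23/10
  1 + 10/23 = 33/23
  13 + 23/33 = 452/33

452/33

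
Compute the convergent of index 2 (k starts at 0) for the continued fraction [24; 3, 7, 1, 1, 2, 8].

Using pₖ = aₖpₖ₋₁ + pₖ₋₂, qₖ = aₖqₖ₋₁ + qₖ₋₂ (with p₋₁=1, p₋₂=0, q₋₁=0, q₋₂=1):
  k=0: a=24, p=24, q=1
  k=1: a=3, p=73, q=3
  k=2: a=7, p=535, q=22

535/22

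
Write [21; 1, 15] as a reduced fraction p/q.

351/16

Using pₖ = aₖpₖ₋₁ + pₖ₋₂ and qₖ = aₖqₖ₋₁ + qₖ₋₂:
  k=0: a=21, p=21, q=1
  k=1: a=1, p=22, q=1
  k=2: a=15, p=351, q=16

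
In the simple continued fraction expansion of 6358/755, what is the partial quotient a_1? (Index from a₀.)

6358 = 8·755 + 318   →  a_0 = 8
755 = 2·318 + 119   →  a_1 = 2

2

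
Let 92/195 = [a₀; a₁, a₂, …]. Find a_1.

92 = 0·195 + 92   →  a_0 = 0
195 = 2·92 + 11   →  a_1 = 2

2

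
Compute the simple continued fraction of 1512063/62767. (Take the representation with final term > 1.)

1512063 = 24·62767 + 5655
62767 = 11·5655 + 562
5655 = 10·562 + 35
562 = 16·35 + 2
35 = 17·2 + 1
2 = 2·1 + 0  (stop)
So 1512063/62767 = [24; 11, 10, 16, 17, 2].

[24; 11, 10, 16, 17, 2]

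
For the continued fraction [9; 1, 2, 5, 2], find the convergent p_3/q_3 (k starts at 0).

Using pₖ = aₖpₖ₋₁ + pₖ₋₂, qₖ = aₖqₖ₋₁ + qₖ₋₂ (with p₋₁=1, p₋₂=0, q₋₁=0, q₋₂=1):
  k=0: a=9, p=9, q=1
  k=1: a=1, p=10, q=1
  k=2: a=2, p=29, q=3
  k=3: a=5, p=155, q=16

155/16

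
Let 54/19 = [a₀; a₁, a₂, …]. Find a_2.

5

54 = 2·19 + 16   →  a_0 = 2
19 = 1·16 + 3   →  a_1 = 1
16 = 5·3 + 1   →  a_2 = 5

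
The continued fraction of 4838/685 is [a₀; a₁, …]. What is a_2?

4838 = 7·685 + 43   →  a_0 = 7
685 = 15·43 + 40   →  a_1 = 15
43 = 1·40 + 3   →  a_2 = 1

1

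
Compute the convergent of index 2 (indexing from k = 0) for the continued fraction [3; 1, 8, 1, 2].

35/9

Using pₖ = aₖpₖ₋₁ + pₖ₋₂, qₖ = aₖqₖ₋₁ + qₖ₋₂ (with p₋₁=1, p₋₂=0, q₋₁=0, q₋₂=1):
  k=0: a=3, p=3, q=1
  k=1: a=1, p=4, q=1
  k=2: a=8, p=35, q=9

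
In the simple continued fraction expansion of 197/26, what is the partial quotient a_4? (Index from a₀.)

1

197 = 7·26 + 15   →  a_0 = 7
26 = 1·15 + 11   →  a_1 = 1
15 = 1·11 + 4   →  a_2 = 1
11 = 2·4 + 3   →  a_3 = 2
4 = 1·3 + 1   →  a_4 = 1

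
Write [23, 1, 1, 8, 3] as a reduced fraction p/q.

Using pₖ = aₖpₖ₋₁ + pₖ₋₂ and qₖ = aₖqₖ₋₁ + qₖ₋₂:
  k=0: a=23, p=23, q=1
  k=1: a=1, p=24, q=1
  k=2: a=1, p=47, q=2
  k=3: a=8, p=400, q=17
  k=4: a=3, p=1247, q=53

1247/53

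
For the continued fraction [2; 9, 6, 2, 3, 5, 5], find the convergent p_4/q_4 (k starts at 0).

Using pₖ = aₖpₖ₋₁ + pₖ₋₂, qₖ = aₖqₖ₋₁ + qₖ₋₂ (with p₋₁=1, p₋₂=0, q₋₁=0, q₋₂=1):
  k=0: a=2, p=2, q=1
  k=1: a=9, p=19, q=9
  k=2: a=6, p=116, q=55
  k=3: a=2, p=251, q=119
  k=4: a=3, p=869, q=412

869/412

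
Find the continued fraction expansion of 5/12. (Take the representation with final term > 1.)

5 = 0×12 + 5
12 = 2×5 + 2
5 = 2×2 + 1
2 = 2×1 + 0  (stop)
So 5/12 = [0; 2, 2, 2].

[0; 2, 2, 2]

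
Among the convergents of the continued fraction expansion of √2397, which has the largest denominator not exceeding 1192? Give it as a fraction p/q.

√2397 = [48; 1, 23, 2, 23, 1, 96, …] (period length 6).
Convergents:
  p_0/q_0 = 48/1
  p_1/q_1 = 49/1
  p_2/q_2 = 1175/24
  p_3/q_3 = 2399/49
  p_4/q_4 = 56352/1151
  p_5/q_5 = 58751/1200
q_4 = 1151 ≤ 1192 < 1200 = q_5, so the answer is 56352/1151.

56352/1151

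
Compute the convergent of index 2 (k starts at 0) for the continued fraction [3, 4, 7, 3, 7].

Using pₖ = aₖpₖ₋₁ + pₖ₋₂, qₖ = aₖqₖ₋₁ + qₖ₋₂ (with p₋₁=1, p₋₂=0, q₋₁=0, q₋₂=1):
  k=0: a=3, p=3, q=1
  k=1: a=4, p=13, q=4
  k=2: a=7, p=94, q=29

94/29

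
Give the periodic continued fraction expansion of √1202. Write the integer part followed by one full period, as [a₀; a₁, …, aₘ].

[34; 1, 2, 34, 2, 1, 68]

a₀ = ⌊√1202⌋ = 34.
With m₀=0, d₀=1 and mₖ₊₁ = dₖaₖ − mₖ, dₖ₊₁ = (n − mₖ₊₁²)/dₖ, aₖ₊₁ = ⌊(a₀+mₖ₊₁)/dₖ₊₁⌋:
  k=1: m=34, d=46, a=1
  k=2: m=12, d=23, a=2
  k=3: m=34, d=2, a=34
  k=4: m=34, d=23, a=2
  k=5: m=12, d=46, a=1
  k=6: m=34, d=1, a=68
d=1 and a=2a₀=68 at k=6, so the next step gives (m, d) = (34, 46) again — its k=1 value — and the period has length 6.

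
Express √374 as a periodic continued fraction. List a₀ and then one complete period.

a₀ = ⌊√374⌋ = 19.

[19; 2, 1, 18, 1, 2, 38]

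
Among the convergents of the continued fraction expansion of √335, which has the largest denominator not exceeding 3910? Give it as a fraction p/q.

√335 = [18; 3, 3, 3, 36, …] (period length 4).
Convergents:
  p_0/q_0 = 18/1
  p_1/q_1 = 55/3
  p_2/q_2 = 183/10
  p_3/q_3 = 604/33
  p_4/q_4 = 21927/1198
  p_5/q_5 = 66385/3627
  p_6/q_6 = 221082/12079
q_5 = 3627 ≤ 3910 < 12079 = q_6, so the answer is 66385/3627.

66385/3627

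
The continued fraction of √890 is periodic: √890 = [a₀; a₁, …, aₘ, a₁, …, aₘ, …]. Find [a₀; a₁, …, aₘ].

a₀ = ⌊√890⌋ = 29.
With m₀=0, d₀=1 and mₖ₊₁ = dₖaₖ − mₖ, dₖ₊₁ = (n − mₖ₊₁²)/dₖ, aₖ₊₁ = ⌊(a₀+mₖ₊₁)/dₖ₊₁⌋:
  k=1: m=29, d=49, a=1
  k=2: m=20, d=10, a=4
  k=3: m=20, d=49, a=1
  k=4: m=29, d=1, a=58
d=1 and a=2a₀=58 at k=4, so the next step gives (m, d) = (29, 49) again — its k=1 value — and the period has length 4.

[29; 1, 4, 1, 58]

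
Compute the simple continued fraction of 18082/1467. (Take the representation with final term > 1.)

18082 = 12·1467 + 478
1467 = 3·478 + 33
478 = 14·33 + 16
33 = 2·16 + 1
16 = 16·1 + 0  (stop)
So 18082/1467 = [12; 3, 14, 2, 16].

[12; 3, 14, 2, 16]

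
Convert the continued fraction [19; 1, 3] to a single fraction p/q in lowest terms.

Using pₖ = aₖpₖ₋₁ + pₖ₋₂ and qₖ = aₖqₖ₋₁ + qₖ₋₂:
  k=0: a=19, p=19, q=1
  k=1: a=1, p=20, q=1
  k=2: a=3, p=79, q=4

79/4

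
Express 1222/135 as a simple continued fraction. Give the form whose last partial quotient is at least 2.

1222 = 9*135 + 7
135 = 19*7 + 2
7 = 3*2 + 1
2 = 2*1 + 0  (stop)
So 1222/135 = [9; 19, 3, 2].

[9; 19, 3, 2]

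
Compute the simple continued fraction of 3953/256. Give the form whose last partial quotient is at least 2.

3953 = 15*256 + 113
256 = 2*113 + 30
113 = 3*30 + 23
30 = 1*23 + 7
23 = 3*7 + 2
7 = 3*2 + 1
2 = 2*1 + 0  (stop)
So 3953/256 = [15; 2, 3, 1, 3, 3, 2].

[15; 2, 3, 1, 3, 3, 2]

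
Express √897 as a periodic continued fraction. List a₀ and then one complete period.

[29; 1, 18, 1, 58]

a₀ = ⌊√897⌋ = 29.
With m₀=0, d₀=1 and mₖ₊₁ = dₖaₖ − mₖ, dₖ₊₁ = (n − mₖ₊₁²)/dₖ, aₖ₊₁ = ⌊(a₀+mₖ₊₁)/dₖ₊₁⌋:
  k=1: m=29, d=56, a=1
  k=2: m=27, d=3, a=18
  k=3: m=27, d=56, a=1
  k=4: m=29, d=1, a=58
d=1 and a=2a₀=58 at k=4, so the next step gives (m, d) = (29, 56) again — its k=1 value — and the period has length 4.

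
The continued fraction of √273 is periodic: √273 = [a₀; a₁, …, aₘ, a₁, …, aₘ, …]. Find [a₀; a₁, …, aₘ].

a₀ = ⌊√273⌋ = 16.
With m₀=0, d₀=1 and mₖ₊₁ = dₖaₖ − mₖ, dₖ₊₁ = (n − mₖ₊₁²)/dₖ, aₖ₊₁ = ⌊(a₀+mₖ₊₁)/dₖ₊₁⌋:
  k=1: m=16, d=17, a=1
  k=2: m=1, d=16, a=1
  k=3: m=15, d=3, a=10
  k=4: m=15, d=16, a=1
  k=5: m=1, d=17, a=1
  k=6: m=16, d=1, a=32
d=1 and a=2a₀=32 at k=6, so the next step gives (m, d) = (16, 17) again — its k=1 value — and the period has length 6.

[16; 1, 1, 10, 1, 1, 32]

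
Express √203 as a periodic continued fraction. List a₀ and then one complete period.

[14; 4, 28]

a₀ = ⌊√203⌋ = 14.
With m₀=0, d₀=1 and mₖ₊₁ = dₖaₖ − mₖ, dₖ₊₁ = (n − mₖ₊₁²)/dₖ, aₖ₊₁ = ⌊(a₀+mₖ₊₁)/dₖ₊₁⌋:
  k=1: m=14, d=7, a=4
  k=2: m=14, d=1, a=28
d=1 and a=2a₀=28 at k=2, so the next step gives (m, d) = (14, 7) again — its k=1 value — and the period has length 2.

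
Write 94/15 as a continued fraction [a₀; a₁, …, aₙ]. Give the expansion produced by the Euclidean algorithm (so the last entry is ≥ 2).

[6; 3, 1, 3]

94 = 6*15 + 4
15 = 3*4 + 3
4 = 1*3 + 1
3 = 3*1 + 0  (stop)
So 94/15 = [6; 3, 1, 3].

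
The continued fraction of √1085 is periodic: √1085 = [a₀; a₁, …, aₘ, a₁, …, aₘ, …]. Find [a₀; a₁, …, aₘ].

a₀ = ⌊√1085⌋ = 32.
With m₀=0, d₀=1 and mₖ₊₁ = dₖaₖ − mₖ, dₖ₊₁ = (n − mₖ₊₁²)/dₖ, aₖ₊₁ = ⌊(a₀+mₖ₊₁)/dₖ₊₁⌋:
  k=1: m=32, d=61, a=1
  k=2: m=29, d=4, a=15
  k=3: m=31, d=31, a=2
  k=4: m=31, d=4, a=15
  k=5: m=29, d=61, a=1
  k=6: m=32, d=1, a=64
d=1 and a=2a₀=64 at k=6, so the next step gives (m, d) = (32, 61) again — its k=1 value — and the period has length 6.

[32; 1, 15, 2, 15, 1, 64]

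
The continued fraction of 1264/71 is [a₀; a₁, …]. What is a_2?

1264 = 17·71 + 57   →  a_0 = 17
71 = 1·57 + 14   →  a_1 = 1
57 = 4·14 + 1   →  a_2 = 4

4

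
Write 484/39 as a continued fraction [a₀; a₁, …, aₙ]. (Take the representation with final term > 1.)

[12; 2, 2, 3, 2]

484 = 12·39 + 16
39 = 2·16 + 7
16 = 2·7 + 2
7 = 3·2 + 1
2 = 2·1 + 0  (stop)
So 484/39 = [12; 2, 2, 3, 2].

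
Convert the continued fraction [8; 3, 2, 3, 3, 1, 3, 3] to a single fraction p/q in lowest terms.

Using pₖ = aₖpₖ₋₁ + pₖ₋₂ and qₖ = aₖqₖ₋₁ + qₖ₋₂:
  k=0: a=8, p=8, q=1
  k=1: a=3, p=25, q=3
  k=2: a=2, p=58, q=7
  k=3: a=3, p=199, q=24
  k=4: a=3, p=655, q=79
  k=5: a=1, p=854, q=103
  k=6: a=3, p=3217, q=388
  k=7: a=3, p=10505, q=1267

10505/1267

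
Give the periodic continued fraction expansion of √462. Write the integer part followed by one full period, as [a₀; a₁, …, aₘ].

a₀ = ⌊√462⌋ = 21.

[21; 2, 42]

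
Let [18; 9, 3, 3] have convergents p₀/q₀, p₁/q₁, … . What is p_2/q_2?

507/28

Using pₖ = aₖpₖ₋₁ + pₖ₋₂, qₖ = aₖqₖ₋₁ + qₖ₋₂ (with p₋₁=1, p₋₂=0, q₋₁=0, q₋₂=1):
  k=0: a=18, p=18, q=1
  k=1: a=9, p=163, q=9
  k=2: a=3, p=507, q=28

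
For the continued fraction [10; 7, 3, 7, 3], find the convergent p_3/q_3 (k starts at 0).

1632/161

Using pₖ = aₖpₖ₋₁ + pₖ₋₂, qₖ = aₖqₖ₋₁ + qₖ₋₂ (with p₋₁=1, p₋₂=0, q₋₁=0, q₋₂=1):
  k=0: a=10, p=10, q=1
  k=1: a=7, p=71, q=7
  k=2: a=3, p=223, q=22
  k=3: a=7, p=1632, q=161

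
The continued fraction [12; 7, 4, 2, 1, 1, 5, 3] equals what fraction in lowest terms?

34303/2826

Using pₖ = aₖpₖ₋₁ + pₖ₋₂ and qₖ = aₖqₖ₋₁ + qₖ₋₂:
  k=0: a=12, p=12, q=1
  k=1: a=7, p=85, q=7
  k=2: a=4, p=352, q=29
  k=3: a=2, p=789, q=65
  k=4: a=1, p=1141, q=94
  k=5: a=1, p=1930, q=159
  k=6: a=5, p=10791, q=889
  k=7: a=3, p=34303, q=2826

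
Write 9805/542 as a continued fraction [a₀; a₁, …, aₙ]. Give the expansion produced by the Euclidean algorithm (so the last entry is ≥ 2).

9805 = 18×542 + 49
542 = 11×49 + 3
49 = 16×3 + 1
3 = 3×1 + 0  (stop)
So 9805/542 = [18; 11, 16, 3].

[18; 11, 16, 3]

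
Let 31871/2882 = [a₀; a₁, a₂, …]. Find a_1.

31871 = 11·2882 + 169   →  a_0 = 11
2882 = 17·169 + 9   →  a_1 = 17

17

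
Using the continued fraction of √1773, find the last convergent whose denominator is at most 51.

1179/28

√1773 = [42; 9, 2, 1, 8, 1, 2, 9, 84, …] (period length 8).
Convergents:
  p_0/q_0 = 42/1
  p_1/q_1 = 379/9
  p_2/q_2 = 800/19
  p_3/q_3 = 1179/28
  p_4/q_4 = 10232/243
q_3 = 28 ≤ 51 < 243 = q_4, so the answer is 1179/28.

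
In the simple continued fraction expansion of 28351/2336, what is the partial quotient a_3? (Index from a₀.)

10

28351 = 12·2336 + 319   →  a_0 = 12
2336 = 7·319 + 103   →  a_1 = 7
319 = 3·103 + 10   →  a_2 = 3
103 = 10·10 + 3   →  a_3 = 10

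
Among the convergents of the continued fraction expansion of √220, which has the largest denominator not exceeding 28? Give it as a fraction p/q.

89/6

√220 = [14; 1, 4, 1, 28, …] (period length 4).
Convergents:
  p_0/q_0 = 14/1
  p_1/q_1 = 15/1
  p_2/q_2 = 74/5
  p_3/q_3 = 89/6
  p_4/q_4 = 2566/173
q_3 = 6 ≤ 28 < 173 = q_4, so the answer is 89/6.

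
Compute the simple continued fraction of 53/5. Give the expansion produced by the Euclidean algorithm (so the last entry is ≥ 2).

53 = 10×5 + 3
5 = 1×3 + 2
3 = 1×2 + 1
2 = 2×1 + 0  (stop)
So 53/5 = [10; 1, 1, 2].

[10; 1, 1, 2]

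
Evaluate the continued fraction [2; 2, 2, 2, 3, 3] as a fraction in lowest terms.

Fold from the inside: start with 3/1.
  3 + 1/3 = 10/3
  2 + 3/10 = 23/10
  2 + 10/23 = 56/23
  2 + 23/56 = 135/56
  2 + 56/135 = 326/135

326/135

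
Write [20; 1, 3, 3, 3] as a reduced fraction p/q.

Using pₖ = aₖpₖ₋₁ + pₖ₋₂ and qₖ = aₖqₖ₋₁ + qₖ₋₂:
  k=0: a=20, p=20, q=1
  k=1: a=1, p=21, q=1
  k=2: a=3, p=83, q=4
  k=3: a=3, p=270, q=13
  k=4: a=3, p=893, q=43

893/43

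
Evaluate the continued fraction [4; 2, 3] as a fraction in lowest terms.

Using pₖ = aₖpₖ₋₁ + pₖ₋₂ and qₖ = aₖqₖ₋₁ + qₖ₋₂:
  k=0: a=4, p=4, q=1
  k=1: a=2, p=9, q=2
  k=2: a=3, p=31, q=7

31/7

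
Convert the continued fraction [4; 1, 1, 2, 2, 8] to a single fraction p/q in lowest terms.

Fold from the inside: start with 8/1.
  2 + 1/8 = 17/8
  2 + 8/17 = 42/17
  1 + 17/42 = 59/42
  1 + 42/59 = 101/59
  4 + 59/101 = 463/101

463/101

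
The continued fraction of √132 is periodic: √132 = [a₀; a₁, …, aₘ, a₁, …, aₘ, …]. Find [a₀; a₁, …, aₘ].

a₀ = ⌊√132⌋ = 11.
With m₀=0, d₀=1 and mₖ₊₁ = dₖaₖ − mₖ, dₖ₊₁ = (n − mₖ₊₁²)/dₖ, aₖ₊₁ = ⌊(a₀+mₖ₊₁)/dₖ₊₁⌋:
  k=1: m=11, d=11, a=2
  k=2: m=11, d=1, a=22
d=1 and a=2a₀=22 at k=2, so the next step gives (m, d) = (11, 11) again — its k=1 value — and the period has length 2.

[11; 2, 22]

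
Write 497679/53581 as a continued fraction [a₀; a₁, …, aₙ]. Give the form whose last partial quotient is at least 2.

[9; 3, 2, 7, 3, 7, 3, 14]

497679 = 9·53581 + 15450
53581 = 3·15450 + 7231
15450 = 2·7231 + 988
7231 = 7·988 + 315
988 = 3·315 + 43
315 = 7·43 + 14
43 = 3·14 + 1
14 = 14·1 + 0  (stop)
So 497679/53581 = [9; 3, 2, 7, 3, 7, 3, 14].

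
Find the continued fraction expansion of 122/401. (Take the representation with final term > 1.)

122 = 0×401 + 122
401 = 3×122 + 35
122 = 3×35 + 17
35 = 2×17 + 1
17 = 17×1 + 0  (stop)
So 122/401 = [0; 3, 3, 2, 17].

[0; 3, 3, 2, 17]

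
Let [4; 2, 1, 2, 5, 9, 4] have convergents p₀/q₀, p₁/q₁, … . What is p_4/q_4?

Using pₖ = aₖpₖ₋₁ + pₖ₋₂, qₖ = aₖqₖ₋₁ + qₖ₋₂ (with p₋₁=1, p₋₂=0, q₋₁=0, q₋₂=1):
  k=0: a=4, p=4, q=1
  k=1: a=2, p=9, q=2
  k=2: a=1, p=13, q=3
  k=3: a=2, p=35, q=8
  k=4: a=5, p=188, q=43

188/43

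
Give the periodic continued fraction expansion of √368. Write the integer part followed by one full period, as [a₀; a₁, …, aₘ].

[19; 5, 2, 5, 38]

a₀ = ⌊√368⌋ = 19.
With m₀=0, d₀=1 and mₖ₊₁ = dₖaₖ − mₖ, dₖ₊₁ = (n − mₖ₊₁²)/dₖ, aₖ₊₁ = ⌊(a₀+mₖ₊₁)/dₖ₊₁⌋:
  k=1: m=19, d=7, a=5
  k=2: m=16, d=16, a=2
  k=3: m=16, d=7, a=5
  k=4: m=19, d=1, a=38
d=1 and a=2a₀=38 at k=4, so the next step gives (m, d) = (19, 7) again — its k=1 value — and the period has length 4.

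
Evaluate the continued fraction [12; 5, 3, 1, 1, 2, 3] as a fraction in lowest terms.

3925/322

Using pₖ = aₖpₖ₋₁ + pₖ₋₂ and qₖ = aₖqₖ₋₁ + qₖ₋₂:
  k=0: a=12, p=12, q=1
  k=1: a=5, p=61, q=5
  k=2: a=3, p=195, q=16
  k=3: a=1, p=256, q=21
  k=4: a=1, p=451, q=37
  k=5: a=2, p=1158, q=95
  k=6: a=3, p=3925, q=322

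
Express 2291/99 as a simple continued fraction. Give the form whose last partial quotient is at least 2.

[23; 7, 14]

2291 = 23×99 + 14
99 = 7×14 + 1
14 = 14×1 + 0  (stop)
So 2291/99 = [23; 7, 14].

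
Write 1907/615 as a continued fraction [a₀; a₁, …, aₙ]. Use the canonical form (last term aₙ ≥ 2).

[3; 9, 1, 11, 2, 2]

1907 = 3·615 + 62
615 = 9·62 + 57
62 = 1·57 + 5
57 = 11·5 + 2
5 = 2·2 + 1
2 = 2·1 + 0  (stop)
So 1907/615 = [3; 9, 1, 11, 2, 2].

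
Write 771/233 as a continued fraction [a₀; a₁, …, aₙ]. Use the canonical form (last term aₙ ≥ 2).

771 = 3*233 + 72
233 = 3*72 + 17
72 = 4*17 + 4
17 = 4*4 + 1
4 = 4*1 + 0  (stop)
So 771/233 = [3; 3, 4, 4, 4].

[3; 3, 4, 4, 4]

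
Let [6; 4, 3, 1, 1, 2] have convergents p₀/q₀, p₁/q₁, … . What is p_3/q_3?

Using pₖ = aₖpₖ₋₁ + pₖ₋₂, qₖ = aₖqₖ₋₁ + qₖ₋₂ (with p₋₁=1, p₋₂=0, q₋₁=0, q₋₂=1):
  k=0: a=6, p=6, q=1
  k=1: a=4, p=25, q=4
  k=2: a=3, p=81, q=13
  k=3: a=1, p=106, q=17

106/17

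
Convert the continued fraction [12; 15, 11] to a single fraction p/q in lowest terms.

2003/166

Using pₖ = aₖpₖ₋₁ + pₖ₋₂ and qₖ = aₖqₖ₋₁ + qₖ₋₂:
  k=0: a=12, p=12, q=1
  k=1: a=15, p=181, q=15
  k=2: a=11, p=2003, q=166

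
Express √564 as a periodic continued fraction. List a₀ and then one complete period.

[23; 1, 2, 1, 46]

a₀ = ⌊√564⌋ = 23.
With m₀=0, d₀=1 and mₖ₊₁ = dₖaₖ − mₖ, dₖ₊₁ = (n − mₖ₊₁²)/dₖ, aₖ₊₁ = ⌊(a₀+mₖ₊₁)/dₖ₊₁⌋:
  k=1: m=23, d=35, a=1
  k=2: m=12, d=12, a=2
  k=3: m=12, d=35, a=1
  k=4: m=23, d=1, a=46
d=1 and a=2a₀=46 at k=4, so the next step gives (m, d) = (23, 35) again — its k=1 value — and the period has length 4.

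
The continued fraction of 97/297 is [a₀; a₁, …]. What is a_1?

97 = 0·297 + 97   →  a_0 = 0
297 = 3·97 + 6   →  a_1 = 3

3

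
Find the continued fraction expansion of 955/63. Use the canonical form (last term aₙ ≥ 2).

[15; 6, 3, 3]

955 = 15*63 + 10
63 = 6*10 + 3
10 = 3*3 + 1
3 = 3*1 + 0  (stop)
So 955/63 = [15; 6, 3, 3].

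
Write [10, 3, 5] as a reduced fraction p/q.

165/16

Fold from the inside: start with 5/1.
  3 + 1/5 = 16/5
  10 + 5/16 = 165/16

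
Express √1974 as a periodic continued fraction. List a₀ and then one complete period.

[44; 2, 3, 17, 2, 17, 3, 2, 88]

a₀ = ⌊√1974⌋ = 44.
With m₀=0, d₀=1 and mₖ₊₁ = dₖaₖ − mₖ, dₖ₊₁ = (n − mₖ₊₁²)/dₖ, aₖ₊₁ = ⌊(a₀+mₖ₊₁)/dₖ₊₁⌋:
  k=1: m=44, d=38, a=2
  k=2: m=32, d=25, a=3
  k=3: m=43, d=5, a=17
  k=4: m=42, d=42, a=2
  k=5: m=42, d=5, a=17
  k=6: m=43, d=25, a=3
  k=7: m=32, d=38, a=2
  k=8: m=44, d=1, a=88
d=1 and a=2a₀=88 at k=8, so the next step gives (m, d) = (44, 38) again — its k=1 value — and the period has length 8.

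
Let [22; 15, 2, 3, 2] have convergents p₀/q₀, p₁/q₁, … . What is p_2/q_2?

Using pₖ = aₖpₖ₋₁ + pₖ₋₂, qₖ = aₖqₖ₋₁ + qₖ₋₂ (with p₋₁=1, p₋₂=0, q₋₁=0, q₋₂=1):
  k=0: a=22, p=22, q=1
  k=1: a=15, p=331, q=15
  k=2: a=2, p=684, q=31

684/31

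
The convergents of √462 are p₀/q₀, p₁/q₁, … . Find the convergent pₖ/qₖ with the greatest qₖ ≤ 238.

√462 = [21; 2, 42, …] (period length 2).
Convergents:
  p_0/q_0 = 21/1
  p_1/q_1 = 43/2
  p_2/q_2 = 1827/85
  p_3/q_3 = 3697/172
  p_4/q_4 = 157101/7309
q_3 = 172 ≤ 238 < 7309 = q_4, so the answer is 3697/172.

3697/172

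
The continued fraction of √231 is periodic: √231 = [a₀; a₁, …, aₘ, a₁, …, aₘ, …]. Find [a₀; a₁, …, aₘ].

[15; 5, 30]

a₀ = ⌊√231⌋ = 15.
With m₀=0, d₀=1 and mₖ₊₁ = dₖaₖ − mₖ, dₖ₊₁ = (n − mₖ₊₁²)/dₖ, aₖ₊₁ = ⌊(a₀+mₖ₊₁)/dₖ₊₁⌋:
  k=1: m=15, d=6, a=5
  k=2: m=15, d=1, a=30
d=1 and a=2a₀=30 at k=2, so the next step gives (m, d) = (15, 6) again — its k=1 value — and the period has length 2.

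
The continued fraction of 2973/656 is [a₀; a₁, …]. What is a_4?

3

2973 = 4·656 + 349   →  a_0 = 4
656 = 1·349 + 307   →  a_1 = 1
349 = 1·307 + 42   →  a_2 = 1
307 = 7·42 + 13   →  a_3 = 7
42 = 3·13 + 3   →  a_4 = 3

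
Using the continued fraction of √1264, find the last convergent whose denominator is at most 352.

√1264 = [35; 1, 1, 4, 4, 4, 1, 1, 70, …] (period length 8).
Convergents:
  p_0/q_0 = 35/1
  p_1/q_1 = 36/1
  p_2/q_2 = 71/2
  p_3/q_3 = 320/9
  p_4/q_4 = 1351/38
  p_5/q_5 = 5724/161
  p_6/q_6 = 7075/199
  p_7/q_7 = 12799/360
q_6 = 199 ≤ 352 < 360 = q_7, so the answer is 7075/199.

7075/199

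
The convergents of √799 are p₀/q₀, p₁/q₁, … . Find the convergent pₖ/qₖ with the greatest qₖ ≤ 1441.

√799 = [28; 3, 1, 3, 56, …] (period length 4).
Convergents:
  p_0/q_0 = 28/1
  p_1/q_1 = 85/3
  p_2/q_2 = 113/4
  p_3/q_3 = 424/15
  p_4/q_4 = 23857/844
  p_5/q_5 = 71995/2547
q_4 = 844 ≤ 1441 < 2547 = q_5, so the answer is 23857/844.

23857/844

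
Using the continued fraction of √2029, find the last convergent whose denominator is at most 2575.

45630/1013

√2029 = [45; 22, 1, 1, 22, 90, …] (period length 5).
Convergents:
  p_0/q_0 = 45/1
  p_1/q_1 = 991/22
  p_2/q_2 = 1036/23
  p_3/q_3 = 2027/45
  p_4/q_4 = 45630/1013
  p_5/q_5 = 4108727/91215
q_4 = 1013 ≤ 2575 < 91215 = q_5, so the answer is 45630/1013.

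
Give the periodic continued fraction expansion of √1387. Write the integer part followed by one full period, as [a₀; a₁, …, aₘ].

[37; 4, 8, 37, 8, 4, 74]

a₀ = ⌊√1387⌋ = 37.
With m₀=0, d₀=1 and mₖ₊₁ = dₖaₖ − mₖ, dₖ₊₁ = (n − mₖ₊₁²)/dₖ, aₖ₊₁ = ⌊(a₀+mₖ₊₁)/dₖ₊₁⌋:
  k=1: m=37, d=18, a=4
  k=2: m=35, d=9, a=8
  k=3: m=37, d=2, a=37
  k=4: m=37, d=9, a=8
  k=5: m=35, d=18, a=4
  k=6: m=37, d=1, a=74
d=1 and a=2a₀=74 at k=6, so the next step gives (m, d) = (37, 18) again — its k=1 value — and the period has length 6.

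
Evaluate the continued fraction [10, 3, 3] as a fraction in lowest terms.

Fold from the inside: start with 3/1.
  3 + 1/3 = 10/3
  10 + 3/10 = 103/10

103/10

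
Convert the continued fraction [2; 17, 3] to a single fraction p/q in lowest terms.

Using pₖ = aₖpₖ₋₁ + pₖ₋₂ and qₖ = aₖqₖ₋₁ + qₖ₋₂:
  k=0: a=2, p=2, q=1
  k=1: a=17, p=35, q=17
  k=2: a=3, p=107, q=52

107/52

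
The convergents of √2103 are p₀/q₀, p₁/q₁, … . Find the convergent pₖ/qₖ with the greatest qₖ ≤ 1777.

34348/749

√2103 = [45; 1, 6, 15, 6, 1, 90, …] (period length 6).
Convergents:
  p_0/q_0 = 45/1
  p_1/q_1 = 46/1
  p_2/q_2 = 321/7
  p_3/q_3 = 4861/106
  p_4/q_4 = 29487/643
  p_5/q_5 = 34348/749
  p_6/q_6 = 3120807/68053
q_5 = 749 ≤ 1777 < 68053 = q_6, so the answer is 34348/749.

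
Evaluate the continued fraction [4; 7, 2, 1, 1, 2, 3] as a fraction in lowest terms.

1344/325

Using pₖ = aₖpₖ₋₁ + pₖ₋₂ and qₖ = aₖqₖ₋₁ + qₖ₋₂:
  k=0: a=4, p=4, q=1
  k=1: a=7, p=29, q=7
  k=2: a=2, p=62, q=15
  k=3: a=1, p=91, q=22
  k=4: a=1, p=153, q=37
  k=5: a=2, p=397, q=96
  k=6: a=3, p=1344, q=325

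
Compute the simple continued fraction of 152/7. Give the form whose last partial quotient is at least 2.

[21; 1, 2, 2]

152 = 21*7 + 5
7 = 1*5 + 2
5 = 2*2 + 1
2 = 2*1 + 0  (stop)
So 152/7 = [21; 1, 2, 2].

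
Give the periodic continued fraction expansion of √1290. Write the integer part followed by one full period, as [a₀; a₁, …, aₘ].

a₀ = ⌊√1290⌋ = 35.

[35; 1, 10, 1, 70]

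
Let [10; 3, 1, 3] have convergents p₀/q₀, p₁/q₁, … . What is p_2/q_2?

Using pₖ = aₖpₖ₋₁ + pₖ₋₂, qₖ = aₖqₖ₋₁ + qₖ₋₂ (with p₋₁=1, p₋₂=0, q₋₁=0, q₋₂=1):
  k=0: a=10, p=10, q=1
  k=1: a=3, p=31, q=3
  k=2: a=1, p=41, q=4

41/4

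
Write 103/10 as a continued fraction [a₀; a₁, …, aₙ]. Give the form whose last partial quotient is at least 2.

[10; 3, 3]

103 = 10·10 + 3
10 = 3·3 + 1
3 = 3·1 + 0  (stop)
So 103/10 = [10; 3, 3].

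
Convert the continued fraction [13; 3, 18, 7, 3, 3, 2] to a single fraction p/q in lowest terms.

124064/9309

Using pₖ = aₖpₖ₋₁ + pₖ₋₂ and qₖ = aₖqₖ₋₁ + qₖ₋₂:
  k=0: a=13, p=13, q=1
  k=1: a=3, p=40, q=3
  k=2: a=18, p=733, q=55
  k=3: a=7, p=5171, q=388
  k=4: a=3, p=16246, q=1219
  k=5: a=3, p=53909, q=4045
  k=6: a=2, p=124064, q=9309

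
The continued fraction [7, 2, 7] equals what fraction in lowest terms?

112/15

Fold from the inside: start with 7/1.
  2 + 1/7 = 15/7
  7 + 7/15 = 112/15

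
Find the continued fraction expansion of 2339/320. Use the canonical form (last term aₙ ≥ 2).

2339 = 7*320 + 99
320 = 3*99 + 23
99 = 4*23 + 7
23 = 3*7 + 2
7 = 3*2 + 1
2 = 2*1 + 0  (stop)
So 2339/320 = [7; 3, 4, 3, 3, 2].

[7; 3, 4, 3, 3, 2]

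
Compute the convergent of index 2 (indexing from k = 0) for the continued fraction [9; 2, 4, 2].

85/9

Using pₖ = aₖpₖ₋₁ + pₖ₋₂, qₖ = aₖqₖ₋₁ + qₖ₋₂ (with p₋₁=1, p₋₂=0, q₋₁=0, q₋₂=1):
  k=0: a=9, p=9, q=1
  k=1: a=2, p=19, q=2
  k=2: a=4, p=85, q=9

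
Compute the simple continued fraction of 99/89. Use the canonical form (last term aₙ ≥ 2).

[1; 8, 1, 9]

99 = 1×89 + 10
89 = 8×10 + 9
10 = 1×9 + 1
9 = 9×1 + 0  (stop)
So 99/89 = [1; 8, 1, 9].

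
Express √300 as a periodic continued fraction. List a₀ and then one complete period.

a₀ = ⌊√300⌋ = 17.
With m₀=0, d₀=1 and mₖ₊₁ = dₖaₖ − mₖ, dₖ₊₁ = (n − mₖ₊₁²)/dₖ, aₖ₊₁ = ⌊(a₀+mₖ₊₁)/dₖ₊₁⌋:
  k=1: m=17, d=11, a=3
  k=2: m=16, d=4, a=8
  k=3: m=16, d=11, a=3
  k=4: m=17, d=1, a=34
d=1 and a=2a₀=34 at k=4, so the next step gives (m, d) = (17, 11) again — its k=1 value — and the period has length 4.

[17; 3, 8, 3, 34]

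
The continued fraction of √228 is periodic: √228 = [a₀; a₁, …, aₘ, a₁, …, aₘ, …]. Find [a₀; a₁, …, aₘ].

a₀ = ⌊√228⌋ = 15.
With m₀=0, d₀=1 and mₖ₊₁ = dₖaₖ − mₖ, dₖ₊₁ = (n − mₖ₊₁²)/dₖ, aₖ₊₁ = ⌊(a₀+mₖ₊₁)/dₖ₊₁⌋:
  k=1: m=15, d=3, a=10
  k=2: m=15, d=1, a=30
d=1 and a=2a₀=30 at k=2, so the next step gives (m, d) = (15, 3) again — its k=1 value — and the period has length 2.

[15; 10, 30]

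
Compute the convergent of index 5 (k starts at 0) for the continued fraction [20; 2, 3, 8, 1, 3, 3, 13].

Using pₖ = aₖpₖ₋₁ + pₖ₋₂, qₖ = aₖqₖ₋₁ + qₖ₋₂ (with p₋₁=1, p₋₂=0, q₋₁=0, q₋₂=1):
  k=0: a=20, p=20, q=1
  k=1: a=2, p=41, q=2
  k=2: a=3, p=143, q=7
  k=3: a=8, p=1185, q=58
  k=4: a=1, p=1328, q=65
  k=5: a=3, p=5169, q=253

5169/253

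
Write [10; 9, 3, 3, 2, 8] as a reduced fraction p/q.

Using pₖ = aₖpₖ₋₁ + pₖ₋₂ and qₖ = aₖqₖ₋₁ + qₖ₋₂:
  k=0: a=10, p=10, q=1
  k=1: a=9, p=91, q=9
  k=2: a=3, p=283, q=28
  k=3: a=3, p=940, q=93
  k=4: a=2, p=2163, q=214
  k=5: a=8, p=18244, q=1805

18244/1805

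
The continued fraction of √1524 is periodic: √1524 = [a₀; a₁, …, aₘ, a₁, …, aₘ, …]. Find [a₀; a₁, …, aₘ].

a₀ = ⌊√1524⌋ = 39.
With m₀=0, d₀=1 and mₖ₊₁ = dₖaₖ − mₖ, dₖ₊₁ = (n − mₖ₊₁²)/dₖ, aₖ₊₁ = ⌊(a₀+mₖ₊₁)/dₖ₊₁⌋:
  k=1: m=39, d=3, a=26
  k=2: m=39, d=1, a=78
d=1 and a=2a₀=78 at k=2, so the next step gives (m, d) = (39, 3) again — its k=1 value — and the period has length 2.

[39; 26, 78]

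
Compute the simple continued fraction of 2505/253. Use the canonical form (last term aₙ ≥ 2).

[9; 1, 9, 8, 3]

2505 = 9×253 + 228
253 = 1×228 + 25
228 = 9×25 + 3
25 = 8×3 + 1
3 = 3×1 + 0  (stop)
So 2505/253 = [9; 1, 9, 8, 3].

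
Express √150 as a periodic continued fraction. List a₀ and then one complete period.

a₀ = ⌊√150⌋ = 12.

[12; 4, 24]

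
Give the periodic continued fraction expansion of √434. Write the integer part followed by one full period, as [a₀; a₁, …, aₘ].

a₀ = ⌊√434⌋ = 20.
With m₀=0, d₀=1 and mₖ₊₁ = dₖaₖ − mₖ, dₖ₊₁ = (n − mₖ₊₁²)/dₖ, aₖ₊₁ = ⌊(a₀+mₖ₊₁)/dₖ₊₁⌋:
  k=1: m=20, d=34, a=1
  k=2: m=14, d=7, a=4
  k=3: m=14, d=34, a=1
  k=4: m=20, d=1, a=40
d=1 and a=2a₀=40 at k=4, so the next step gives (m, d) = (20, 34) again — its k=1 value — and the period has length 4.

[20; 1, 4, 1, 40]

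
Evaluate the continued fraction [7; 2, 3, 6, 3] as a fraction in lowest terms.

Fold from the inside: start with 3/1.
  6 + 1/3 = 19/3
  3 + 3/19 = 60/19
  2 + 19/60 = 139/60
  7 + 60/139 = 1033/139

1033/139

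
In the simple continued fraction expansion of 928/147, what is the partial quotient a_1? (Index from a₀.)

3

928 = 6·147 + 46   →  a_0 = 6
147 = 3·46 + 9   →  a_1 = 3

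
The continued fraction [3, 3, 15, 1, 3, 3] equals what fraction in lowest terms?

2089/628

Fold from the inside: start with 3/1.
  3 + 1/3 = 10/3
  1 + 3/10 = 13/10
  15 + 10/13 = 205/13
  3 + 13/205 = 628/205
  3 + 205/628 = 2089/628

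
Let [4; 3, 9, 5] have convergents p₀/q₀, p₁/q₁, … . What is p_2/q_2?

121/28

Using pₖ = aₖpₖ₋₁ + pₖ₋₂, qₖ = aₖqₖ₋₁ + qₖ₋₂ (with p₋₁=1, p₋₂=0, q₋₁=0, q₋₂=1):
  k=0: a=4, p=4, q=1
  k=1: a=3, p=13, q=3
  k=2: a=9, p=121, q=28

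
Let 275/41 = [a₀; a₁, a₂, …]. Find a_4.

275 = 6·41 + 29   →  a_0 = 6
41 = 1·29 + 12   →  a_1 = 1
29 = 2·12 + 5   →  a_2 = 2
12 = 2·5 + 2   →  a_3 = 2
5 = 2·2 + 1   →  a_4 = 2

2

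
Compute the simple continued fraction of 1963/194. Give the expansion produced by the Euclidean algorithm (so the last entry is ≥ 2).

1963 = 10·194 + 23
194 = 8·23 + 10
23 = 2·10 + 3
10 = 3·3 + 1
3 = 3·1 + 0  (stop)
So 1963/194 = [10; 8, 2, 3, 3].

[10; 8, 2, 3, 3]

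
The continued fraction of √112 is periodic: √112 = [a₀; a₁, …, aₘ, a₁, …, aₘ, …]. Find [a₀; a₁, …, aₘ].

a₀ = ⌊√112⌋ = 10.
With m₀=0, d₀=1 and mₖ₊₁ = dₖaₖ − mₖ, dₖ₊₁ = (n − mₖ₊₁²)/dₖ, aₖ₊₁ = ⌊(a₀+mₖ₊₁)/dₖ₊₁⌋:
  k=1: m=10, d=12, a=1
  k=2: m=2, d=9, a=1
  k=3: m=7, d=7, a=2
  k=4: m=7, d=9, a=1
  k=5: m=2, d=12, a=1
  k=6: m=10, d=1, a=20
d=1 and a=2a₀=20 at k=6, so the next step gives (m, d) = (10, 12) again — its k=1 value — and the period has length 6.

[10; 1, 1, 2, 1, 1, 20]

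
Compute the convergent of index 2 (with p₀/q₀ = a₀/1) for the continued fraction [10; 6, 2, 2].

132/13

Using pₖ = aₖpₖ₋₁ + pₖ₋₂, qₖ = aₖqₖ₋₁ + qₖ₋₂ (with p₋₁=1, p₋₂=0, q₋₁=0, q₋₂=1):
  k=0: a=10, p=10, q=1
  k=1: a=6, p=61, q=6
  k=2: a=2, p=132, q=13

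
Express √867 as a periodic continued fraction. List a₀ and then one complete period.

[29; 2, 4, 29, 4, 2, 58]

a₀ = ⌊√867⌋ = 29.
With m₀=0, d₀=1 and mₖ₊₁ = dₖaₖ − mₖ, dₖ₊₁ = (n − mₖ₊₁²)/dₖ, aₖ₊₁ = ⌊(a₀+mₖ₊₁)/dₖ₊₁⌋:
  k=1: m=29, d=26, a=2
  k=2: m=23, d=13, a=4
  k=3: m=29, d=2, a=29
  k=4: m=29, d=13, a=4
  k=5: m=23, d=26, a=2
  k=6: m=29, d=1, a=58
d=1 and a=2a₀=58 at k=6, so the next step gives (m, d) = (29, 26) again — its k=1 value — and the period has length 6.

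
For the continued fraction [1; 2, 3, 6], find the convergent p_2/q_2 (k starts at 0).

10/7

Using pₖ = aₖpₖ₋₁ + pₖ₋₂, qₖ = aₖqₖ₋₁ + qₖ₋₂ (with p₋₁=1, p₋₂=0, q₋₁=0, q₋₂=1):
  k=0: a=1, p=1, q=1
  k=1: a=2, p=3, q=2
  k=2: a=3, p=10, q=7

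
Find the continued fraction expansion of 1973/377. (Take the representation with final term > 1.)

1973 = 5·377 + 88
377 = 4·88 + 25
88 = 3·25 + 13
25 = 1·13 + 12
13 = 1·12 + 1
12 = 12·1 + 0  (stop)
So 1973/377 = [5; 4, 3, 1, 1, 12].

[5; 4, 3, 1, 1, 12]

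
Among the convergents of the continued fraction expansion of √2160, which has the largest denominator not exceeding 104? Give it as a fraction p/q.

4787/103

√2160 = [46; 2, 9, 1, 4, 1, 9, 2, 92, …] (period length 8).
Convergents:
  p_0/q_0 = 46/1
  p_1/q_1 = 93/2
  p_2/q_2 = 883/19
  p_3/q_3 = 976/21
  p_4/q_4 = 4787/103
  p_5/q_5 = 5763/124
q_4 = 103 ≤ 104 < 124 = q_5, so the answer is 4787/103.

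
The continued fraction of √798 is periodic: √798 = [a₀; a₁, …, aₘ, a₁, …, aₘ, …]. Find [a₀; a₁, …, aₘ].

a₀ = ⌊√798⌋ = 28.
With m₀=0, d₀=1 and mₖ₊₁ = dₖaₖ − mₖ, dₖ₊₁ = (n − mₖ₊₁²)/dₖ, aₖ₊₁ = ⌊(a₀+mₖ₊₁)/dₖ₊₁⌋:
  k=1: m=28, d=14, a=4
  k=2: m=28, d=1, a=56
d=1 and a=2a₀=56 at k=2, so the next step gives (m, d) = (28, 14) again — its k=1 value — and the period has length 2.

[28; 4, 56]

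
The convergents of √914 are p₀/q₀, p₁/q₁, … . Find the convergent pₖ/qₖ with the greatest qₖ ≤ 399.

5593/185

√914 = [30; 4, 3, 3, 4, 60, …] (period length 5).
Convergents:
  p_0/q_0 = 30/1
  p_1/q_1 = 121/4
  p_2/q_2 = 393/13
  p_3/q_3 = 1300/43
  p_4/q_4 = 5593/185
  p_5/q_5 = 336880/11143
q_4 = 185 ≤ 399 < 11143 = q_5, so the answer is 5593/185.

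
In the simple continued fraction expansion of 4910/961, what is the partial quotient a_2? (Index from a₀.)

4910 = 5·961 + 105   →  a_0 = 5
961 = 9·105 + 16   →  a_1 = 9
105 = 6·16 + 9   →  a_2 = 6

6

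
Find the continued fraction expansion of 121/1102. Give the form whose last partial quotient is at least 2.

121 = 0·1102 + 121
1102 = 9·121 + 13
121 = 9·13 + 4
13 = 3·4 + 1
4 = 4·1 + 0  (stop)
So 121/1102 = [0; 9, 9, 3, 4].

[0; 9, 9, 3, 4]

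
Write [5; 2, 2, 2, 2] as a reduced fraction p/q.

157/29

Fold from the inside: start with 2/1.
  2 + 1/2 = 5/2
  2 + 2/5 = 12/5
  2 + 5/12 = 29/12
  5 + 12/29 = 157/29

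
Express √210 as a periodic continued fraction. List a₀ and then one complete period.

[14; 2, 28]

a₀ = ⌊√210⌋ = 14.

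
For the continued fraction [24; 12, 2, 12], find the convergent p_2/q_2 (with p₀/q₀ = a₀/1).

602/25

Using pₖ = aₖpₖ₋₁ + pₖ₋₂, qₖ = aₖqₖ₋₁ + qₖ₋₂ (with p₋₁=1, p₋₂=0, q₋₁=0, q₋₂=1):
  k=0: a=24, p=24, q=1
  k=1: a=12, p=289, q=12
  k=2: a=2, p=602, q=25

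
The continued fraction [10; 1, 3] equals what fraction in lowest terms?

Fold from the inside: start with 3/1.
  1 + 1/3 = 4/3
  10 + 3/4 = 43/4

43/4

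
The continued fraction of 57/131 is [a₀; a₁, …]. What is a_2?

57 = 0·131 + 57   →  a_0 = 0
131 = 2·57 + 17   →  a_1 = 2
57 = 3·17 + 6   →  a_2 = 3

3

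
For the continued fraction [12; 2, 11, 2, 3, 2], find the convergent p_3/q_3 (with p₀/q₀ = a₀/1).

599/48

Using pₖ = aₖpₖ₋₁ + pₖ₋₂, qₖ = aₖqₖ₋₁ + qₖ₋₂ (with p₋₁=1, p₋₂=0, q₋₁=0, q₋₂=1):
  k=0: a=12, p=12, q=1
  k=1: a=2, p=25, q=2
  k=2: a=11, p=287, q=23
  k=3: a=2, p=599, q=48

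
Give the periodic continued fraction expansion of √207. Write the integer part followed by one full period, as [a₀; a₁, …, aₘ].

[14; 2, 1, 1, 2, 1, 1, 2, 28]

a₀ = ⌊√207⌋ = 14.
With m₀=0, d₀=1 and mₖ₊₁ = dₖaₖ − mₖ, dₖ₊₁ = (n − mₖ₊₁²)/dₖ, aₖ₊₁ = ⌊(a₀+mₖ₊₁)/dₖ₊₁⌋:
  k=1: m=14, d=11, a=2
  k=2: m=8, d=13, a=1
  k=3: m=5, d=14, a=1
  k=4: m=9, d=9, a=2
  k=5: m=9, d=14, a=1
  k=6: m=5, d=13, a=1
  k=7: m=8, d=11, a=2
  k=8: m=14, d=1, a=28
d=1 and a=2a₀=28 at k=8, so the next step gives (m, d) = (14, 11) again — its k=1 value — and the period has length 8.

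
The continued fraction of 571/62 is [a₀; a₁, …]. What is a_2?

571 = 9·62 + 13   →  a_0 = 9
62 = 4·13 + 10   →  a_1 = 4
13 = 1·10 + 3   →  a_2 = 1

1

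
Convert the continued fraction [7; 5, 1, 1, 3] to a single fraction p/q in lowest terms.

280/39

Fold from the inside: start with 3/1.
  1 + 1/3 = 4/3
  1 + 3/4 = 7/4
  5 + 4/7 = 39/7
  7 + 7/39 = 280/39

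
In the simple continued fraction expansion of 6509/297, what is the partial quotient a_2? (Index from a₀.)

6509 = 21·297 + 272   →  a_0 = 21
297 = 1·272 + 25   →  a_1 = 1
272 = 10·25 + 22   →  a_2 = 10

10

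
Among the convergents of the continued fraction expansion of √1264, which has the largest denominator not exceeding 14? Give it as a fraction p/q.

320/9

√1264 = [35; 1, 1, 4, 4, 4, 1, 1, 70, …] (period length 8).
Convergents:
  p_0/q_0 = 35/1
  p_1/q_1 = 36/1
  p_2/q_2 = 71/2
  p_3/q_3 = 320/9
  p_4/q_4 = 1351/38
q_3 = 9 ≤ 14 < 38 = q_4, so the answer is 320/9.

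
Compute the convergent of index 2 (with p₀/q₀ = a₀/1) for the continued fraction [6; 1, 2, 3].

Using pₖ = aₖpₖ₋₁ + pₖ₋₂, qₖ = aₖqₖ₋₁ + qₖ₋₂ (with p₋₁=1, p₋₂=0, q₋₁=0, q₋₂=1):
  k=0: a=6, p=6, q=1
  k=1: a=1, p=7, q=1
  k=2: a=2, p=20, q=3

20/3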